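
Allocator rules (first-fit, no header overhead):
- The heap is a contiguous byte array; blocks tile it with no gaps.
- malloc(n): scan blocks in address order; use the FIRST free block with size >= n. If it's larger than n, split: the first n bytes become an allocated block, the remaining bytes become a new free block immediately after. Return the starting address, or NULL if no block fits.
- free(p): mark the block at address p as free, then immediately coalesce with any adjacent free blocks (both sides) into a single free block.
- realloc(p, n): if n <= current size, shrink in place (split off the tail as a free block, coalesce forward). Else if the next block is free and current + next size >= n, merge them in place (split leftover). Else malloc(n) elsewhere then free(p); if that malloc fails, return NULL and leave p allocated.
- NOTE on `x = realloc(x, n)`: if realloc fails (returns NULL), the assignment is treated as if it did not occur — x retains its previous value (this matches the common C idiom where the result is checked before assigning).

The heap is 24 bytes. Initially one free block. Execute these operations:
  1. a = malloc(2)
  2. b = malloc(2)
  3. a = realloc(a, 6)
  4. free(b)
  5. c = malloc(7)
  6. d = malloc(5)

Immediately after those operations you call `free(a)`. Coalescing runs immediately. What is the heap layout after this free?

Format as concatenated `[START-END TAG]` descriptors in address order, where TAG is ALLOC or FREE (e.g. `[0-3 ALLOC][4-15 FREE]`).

Op 1: a = malloc(2) -> a = 0; heap: [0-1 ALLOC][2-23 FREE]
Op 2: b = malloc(2) -> b = 2; heap: [0-1 ALLOC][2-3 ALLOC][4-23 FREE]
Op 3: a = realloc(a, 6) -> a = 4; heap: [0-1 FREE][2-3 ALLOC][4-9 ALLOC][10-23 FREE]
Op 4: free(b) -> (freed b); heap: [0-3 FREE][4-9 ALLOC][10-23 FREE]
Op 5: c = malloc(7) -> c = 10; heap: [0-3 FREE][4-9 ALLOC][10-16 ALLOC][17-23 FREE]
Op 6: d = malloc(5) -> d = 17; heap: [0-3 FREE][4-9 ALLOC][10-16 ALLOC][17-21 ALLOC][22-23 FREE]
free(a): a = 4 -> block [4-9 ALLOC]; mark free, coalesce with adjacent free neighbors -> [0-9 FREE][10-16 ALLOC][17-21 ALLOC][22-23 FREE]

Answer: [0-9 FREE][10-16 ALLOC][17-21 ALLOC][22-23 FREE]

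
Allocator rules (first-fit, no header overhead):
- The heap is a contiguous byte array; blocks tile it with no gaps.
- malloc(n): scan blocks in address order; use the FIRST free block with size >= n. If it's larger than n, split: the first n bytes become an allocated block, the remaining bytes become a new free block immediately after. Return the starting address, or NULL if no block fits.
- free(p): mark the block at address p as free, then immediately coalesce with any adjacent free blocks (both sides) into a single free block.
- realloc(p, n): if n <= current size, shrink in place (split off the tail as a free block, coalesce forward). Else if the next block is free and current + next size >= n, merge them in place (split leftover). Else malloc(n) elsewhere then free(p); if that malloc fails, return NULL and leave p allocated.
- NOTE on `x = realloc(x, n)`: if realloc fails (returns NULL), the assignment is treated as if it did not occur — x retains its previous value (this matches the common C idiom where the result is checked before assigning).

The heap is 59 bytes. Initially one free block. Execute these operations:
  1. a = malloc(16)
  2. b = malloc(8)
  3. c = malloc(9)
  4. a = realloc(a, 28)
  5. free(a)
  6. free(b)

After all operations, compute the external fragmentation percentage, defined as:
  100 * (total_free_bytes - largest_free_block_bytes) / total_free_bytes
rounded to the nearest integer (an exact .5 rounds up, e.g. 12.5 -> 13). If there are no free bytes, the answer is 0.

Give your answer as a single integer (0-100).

Op 1: a = malloc(16) -> a = 0; heap: [0-15 ALLOC][16-58 FREE]
Op 2: b = malloc(8) -> b = 16; heap: [0-15 ALLOC][16-23 ALLOC][24-58 FREE]
Op 3: c = malloc(9) -> c = 24; heap: [0-15 ALLOC][16-23 ALLOC][24-32 ALLOC][33-58 FREE]
Op 4: a = realloc(a, 28) -> NULL (a unchanged); heap: [0-15 ALLOC][16-23 ALLOC][24-32 ALLOC][33-58 FREE]
Op 5: free(a) -> (freed a); heap: [0-15 FREE][16-23 ALLOC][24-32 ALLOC][33-58 FREE]
Op 6: free(b) -> (freed b); heap: [0-23 FREE][24-32 ALLOC][33-58 FREE]
Free blocks: [24 26] total_free=50 largest=26 -> 100*(50-26)/50 = 2400/50 = 48

Answer: 48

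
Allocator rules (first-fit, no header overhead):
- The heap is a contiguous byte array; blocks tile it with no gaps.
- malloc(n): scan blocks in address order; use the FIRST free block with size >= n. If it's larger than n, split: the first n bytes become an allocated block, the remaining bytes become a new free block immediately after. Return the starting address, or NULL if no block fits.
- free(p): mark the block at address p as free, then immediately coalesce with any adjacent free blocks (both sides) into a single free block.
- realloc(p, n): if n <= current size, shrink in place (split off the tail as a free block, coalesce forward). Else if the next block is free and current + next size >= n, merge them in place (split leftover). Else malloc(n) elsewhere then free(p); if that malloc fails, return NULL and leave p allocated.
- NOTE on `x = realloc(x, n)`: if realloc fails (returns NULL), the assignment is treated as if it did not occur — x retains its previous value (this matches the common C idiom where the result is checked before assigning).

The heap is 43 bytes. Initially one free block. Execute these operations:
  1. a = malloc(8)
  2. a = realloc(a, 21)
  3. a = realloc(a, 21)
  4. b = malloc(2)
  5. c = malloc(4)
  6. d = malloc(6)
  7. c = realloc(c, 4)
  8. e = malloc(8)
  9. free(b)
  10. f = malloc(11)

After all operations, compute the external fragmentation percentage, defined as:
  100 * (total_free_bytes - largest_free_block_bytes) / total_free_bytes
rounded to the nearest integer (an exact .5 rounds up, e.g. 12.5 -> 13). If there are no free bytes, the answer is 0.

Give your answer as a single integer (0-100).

Op 1: a = malloc(8) -> a = 0; heap: [0-7 ALLOC][8-42 FREE]
Op 2: a = realloc(a, 21) -> a = 0; heap: [0-20 ALLOC][21-42 FREE]
Op 3: a = realloc(a, 21) -> a = 0; heap: [0-20 ALLOC][21-42 FREE]
Op 4: b = malloc(2) -> b = 21; heap: [0-20 ALLOC][21-22 ALLOC][23-42 FREE]
Op 5: c = malloc(4) -> c = 23; heap: [0-20 ALLOC][21-22 ALLOC][23-26 ALLOC][27-42 FREE]
Op 6: d = malloc(6) -> d = 27; heap: [0-20 ALLOC][21-22 ALLOC][23-26 ALLOC][27-32 ALLOC][33-42 FREE]
Op 7: c = realloc(c, 4) -> c = 23; heap: [0-20 ALLOC][21-22 ALLOC][23-26 ALLOC][27-32 ALLOC][33-42 FREE]
Op 8: e = malloc(8) -> e = 33; heap: [0-20 ALLOC][21-22 ALLOC][23-26 ALLOC][27-32 ALLOC][33-40 ALLOC][41-42 FREE]
Op 9: free(b) -> (freed b); heap: [0-20 ALLOC][21-22 FREE][23-26 ALLOC][27-32 ALLOC][33-40 ALLOC][41-42 FREE]
Op 10: f = malloc(11) -> f = NULL; heap: [0-20 ALLOC][21-22 FREE][23-26 ALLOC][27-32 ALLOC][33-40 ALLOC][41-42 FREE]
Free blocks: [2 2] total_free=4 largest=2 -> 100*(4-2)/4 = 200/4 = 50

Answer: 50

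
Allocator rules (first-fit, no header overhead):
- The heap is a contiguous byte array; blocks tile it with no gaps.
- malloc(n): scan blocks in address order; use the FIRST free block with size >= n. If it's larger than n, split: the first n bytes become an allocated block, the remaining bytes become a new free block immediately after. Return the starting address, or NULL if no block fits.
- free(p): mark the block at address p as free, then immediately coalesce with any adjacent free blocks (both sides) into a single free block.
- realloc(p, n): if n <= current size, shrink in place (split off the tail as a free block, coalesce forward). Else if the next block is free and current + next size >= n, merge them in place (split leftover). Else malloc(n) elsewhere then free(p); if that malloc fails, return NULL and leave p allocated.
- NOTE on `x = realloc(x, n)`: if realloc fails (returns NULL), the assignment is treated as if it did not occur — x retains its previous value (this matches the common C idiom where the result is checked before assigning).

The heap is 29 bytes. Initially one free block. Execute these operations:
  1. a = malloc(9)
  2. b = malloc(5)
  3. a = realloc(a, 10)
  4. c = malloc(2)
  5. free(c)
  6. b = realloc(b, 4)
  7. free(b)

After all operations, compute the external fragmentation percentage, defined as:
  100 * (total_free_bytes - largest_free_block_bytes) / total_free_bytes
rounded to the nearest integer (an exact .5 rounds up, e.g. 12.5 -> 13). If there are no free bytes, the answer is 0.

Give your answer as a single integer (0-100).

Answer: 26

Derivation:
Op 1: a = malloc(9) -> a = 0; heap: [0-8 ALLOC][9-28 FREE]
Op 2: b = malloc(5) -> b = 9; heap: [0-8 ALLOC][9-13 ALLOC][14-28 FREE]
Op 3: a = realloc(a, 10) -> a = 14; heap: [0-8 FREE][9-13 ALLOC][14-23 ALLOC][24-28 FREE]
Op 4: c = malloc(2) -> c = 0; heap: [0-1 ALLOC][2-8 FREE][9-13 ALLOC][14-23 ALLOC][24-28 FREE]
Op 5: free(c) -> (freed c); heap: [0-8 FREE][9-13 ALLOC][14-23 ALLOC][24-28 FREE]
Op 6: b = realloc(b, 4) -> b = 9; heap: [0-8 FREE][9-12 ALLOC][13-13 FREE][14-23 ALLOC][24-28 FREE]
Op 7: free(b) -> (freed b); heap: [0-13 FREE][14-23 ALLOC][24-28 FREE]
Free blocks: [14 5] total_free=19 largest=14 -> 100*(19-14)/19 = 500/19 ≈ 26.316 -> rounds to 26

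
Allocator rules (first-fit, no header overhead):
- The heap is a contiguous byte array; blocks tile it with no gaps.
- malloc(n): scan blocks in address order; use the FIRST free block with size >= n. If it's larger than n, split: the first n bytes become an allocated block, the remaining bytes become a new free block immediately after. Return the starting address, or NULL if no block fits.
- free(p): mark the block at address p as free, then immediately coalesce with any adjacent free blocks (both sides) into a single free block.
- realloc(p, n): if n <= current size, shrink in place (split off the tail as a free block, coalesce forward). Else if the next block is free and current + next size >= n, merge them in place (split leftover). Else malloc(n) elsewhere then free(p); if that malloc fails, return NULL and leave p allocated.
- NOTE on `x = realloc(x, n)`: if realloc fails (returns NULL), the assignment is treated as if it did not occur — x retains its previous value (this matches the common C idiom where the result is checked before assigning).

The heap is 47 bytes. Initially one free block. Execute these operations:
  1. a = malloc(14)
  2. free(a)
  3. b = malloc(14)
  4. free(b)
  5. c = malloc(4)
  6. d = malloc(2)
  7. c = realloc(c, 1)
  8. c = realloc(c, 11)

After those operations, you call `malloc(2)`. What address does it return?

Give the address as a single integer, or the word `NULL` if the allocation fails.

Op 1: a = malloc(14) -> a = 0; heap: [0-13 ALLOC][14-46 FREE]
Op 2: free(a) -> (freed a); heap: [0-46 FREE]
Op 3: b = malloc(14) -> b = 0; heap: [0-13 ALLOC][14-46 FREE]
Op 4: free(b) -> (freed b); heap: [0-46 FREE]
Op 5: c = malloc(4) -> c = 0; heap: [0-3 ALLOC][4-46 FREE]
Op 6: d = malloc(2) -> d = 4; heap: [0-3 ALLOC][4-5 ALLOC][6-46 FREE]
Op 7: c = realloc(c, 1) -> c = 0; heap: [0-0 ALLOC][1-3 FREE][4-5 ALLOC][6-46 FREE]
Op 8: c = realloc(c, 11) -> c = 6; heap: [0-3 FREE][4-5 ALLOC][6-16 ALLOC][17-46 FREE]
malloc(2): first-fit scan over [0-3 FREE][4-5 ALLOC][6-16 ALLOC][17-46 FREE] -> 0

Answer: 0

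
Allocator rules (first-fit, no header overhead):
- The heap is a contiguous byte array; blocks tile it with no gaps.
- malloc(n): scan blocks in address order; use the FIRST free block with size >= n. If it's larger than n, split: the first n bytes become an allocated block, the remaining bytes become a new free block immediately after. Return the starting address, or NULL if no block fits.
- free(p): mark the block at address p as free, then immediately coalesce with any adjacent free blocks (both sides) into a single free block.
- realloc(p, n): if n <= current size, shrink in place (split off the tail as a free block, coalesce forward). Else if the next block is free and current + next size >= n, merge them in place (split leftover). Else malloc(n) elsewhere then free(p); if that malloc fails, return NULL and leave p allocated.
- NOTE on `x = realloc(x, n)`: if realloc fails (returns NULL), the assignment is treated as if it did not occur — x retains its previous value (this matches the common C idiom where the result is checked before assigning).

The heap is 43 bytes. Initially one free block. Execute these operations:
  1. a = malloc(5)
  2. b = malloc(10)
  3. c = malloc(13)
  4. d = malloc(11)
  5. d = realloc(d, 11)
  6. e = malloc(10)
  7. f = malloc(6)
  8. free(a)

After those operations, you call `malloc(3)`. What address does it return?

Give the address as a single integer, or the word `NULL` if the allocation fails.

Answer: 0

Derivation:
Op 1: a = malloc(5) -> a = 0; heap: [0-4 ALLOC][5-42 FREE]
Op 2: b = malloc(10) -> b = 5; heap: [0-4 ALLOC][5-14 ALLOC][15-42 FREE]
Op 3: c = malloc(13) -> c = 15; heap: [0-4 ALLOC][5-14 ALLOC][15-27 ALLOC][28-42 FREE]
Op 4: d = malloc(11) -> d = 28; heap: [0-4 ALLOC][5-14 ALLOC][15-27 ALLOC][28-38 ALLOC][39-42 FREE]
Op 5: d = realloc(d, 11) -> d = 28; heap: [0-4 ALLOC][5-14 ALLOC][15-27 ALLOC][28-38 ALLOC][39-42 FREE]
Op 6: e = malloc(10) -> e = NULL; heap: [0-4 ALLOC][5-14 ALLOC][15-27 ALLOC][28-38 ALLOC][39-42 FREE]
Op 7: f = malloc(6) -> f = NULL; heap: [0-4 ALLOC][5-14 ALLOC][15-27 ALLOC][28-38 ALLOC][39-42 FREE]
Op 8: free(a) -> (freed a); heap: [0-4 FREE][5-14 ALLOC][15-27 ALLOC][28-38 ALLOC][39-42 FREE]
malloc(3): first-fit scan over [0-4 FREE][5-14 ALLOC][15-27 ALLOC][28-38 ALLOC][39-42 FREE] -> 0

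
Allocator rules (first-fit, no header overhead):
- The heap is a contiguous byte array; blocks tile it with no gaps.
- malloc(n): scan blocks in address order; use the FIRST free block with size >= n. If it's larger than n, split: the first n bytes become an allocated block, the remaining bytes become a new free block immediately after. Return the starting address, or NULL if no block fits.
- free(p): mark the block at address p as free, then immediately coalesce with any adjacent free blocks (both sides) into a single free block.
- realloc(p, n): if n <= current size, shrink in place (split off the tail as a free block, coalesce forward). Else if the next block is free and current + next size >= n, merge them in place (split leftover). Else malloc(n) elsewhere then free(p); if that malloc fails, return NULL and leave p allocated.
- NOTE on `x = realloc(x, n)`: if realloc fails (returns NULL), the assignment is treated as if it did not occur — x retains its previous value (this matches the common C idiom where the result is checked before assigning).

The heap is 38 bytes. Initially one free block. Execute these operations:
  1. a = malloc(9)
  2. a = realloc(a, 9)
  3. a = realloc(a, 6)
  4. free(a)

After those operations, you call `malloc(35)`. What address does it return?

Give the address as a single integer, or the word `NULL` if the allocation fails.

Answer: 0

Derivation:
Op 1: a = malloc(9) -> a = 0; heap: [0-8 ALLOC][9-37 FREE]
Op 2: a = realloc(a, 9) -> a = 0; heap: [0-8 ALLOC][9-37 FREE]
Op 3: a = realloc(a, 6) -> a = 0; heap: [0-5 ALLOC][6-37 FREE]
Op 4: free(a) -> (freed a); heap: [0-37 FREE]
malloc(35): first-fit scan over [0-37 FREE] -> 0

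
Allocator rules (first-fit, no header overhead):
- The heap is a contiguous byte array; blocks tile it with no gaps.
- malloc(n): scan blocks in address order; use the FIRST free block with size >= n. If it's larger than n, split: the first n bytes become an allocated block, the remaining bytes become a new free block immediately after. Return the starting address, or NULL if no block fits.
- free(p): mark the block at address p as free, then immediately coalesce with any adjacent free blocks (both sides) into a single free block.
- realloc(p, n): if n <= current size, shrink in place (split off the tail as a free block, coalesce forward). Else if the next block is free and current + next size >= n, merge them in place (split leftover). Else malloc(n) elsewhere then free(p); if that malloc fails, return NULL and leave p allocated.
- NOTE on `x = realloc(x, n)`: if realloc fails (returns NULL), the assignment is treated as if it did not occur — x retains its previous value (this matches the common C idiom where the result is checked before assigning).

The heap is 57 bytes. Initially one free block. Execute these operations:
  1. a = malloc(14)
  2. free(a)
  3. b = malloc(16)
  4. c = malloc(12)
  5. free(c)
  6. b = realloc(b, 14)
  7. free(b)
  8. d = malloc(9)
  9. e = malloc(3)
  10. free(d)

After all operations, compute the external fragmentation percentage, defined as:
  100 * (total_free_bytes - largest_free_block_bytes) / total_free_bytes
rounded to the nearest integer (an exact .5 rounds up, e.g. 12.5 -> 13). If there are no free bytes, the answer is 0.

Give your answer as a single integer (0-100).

Op 1: a = malloc(14) -> a = 0; heap: [0-13 ALLOC][14-56 FREE]
Op 2: free(a) -> (freed a); heap: [0-56 FREE]
Op 3: b = malloc(16) -> b = 0; heap: [0-15 ALLOC][16-56 FREE]
Op 4: c = malloc(12) -> c = 16; heap: [0-15 ALLOC][16-27 ALLOC][28-56 FREE]
Op 5: free(c) -> (freed c); heap: [0-15 ALLOC][16-56 FREE]
Op 6: b = realloc(b, 14) -> b = 0; heap: [0-13 ALLOC][14-56 FREE]
Op 7: free(b) -> (freed b); heap: [0-56 FREE]
Op 8: d = malloc(9) -> d = 0; heap: [0-8 ALLOC][9-56 FREE]
Op 9: e = malloc(3) -> e = 9; heap: [0-8 ALLOC][9-11 ALLOC][12-56 FREE]
Op 10: free(d) -> (freed d); heap: [0-8 FREE][9-11 ALLOC][12-56 FREE]
Free blocks: [9 45] total_free=54 largest=45 -> 100*(54-45)/54 = 900/54 ≈ 16.667 -> rounds to 17

Answer: 17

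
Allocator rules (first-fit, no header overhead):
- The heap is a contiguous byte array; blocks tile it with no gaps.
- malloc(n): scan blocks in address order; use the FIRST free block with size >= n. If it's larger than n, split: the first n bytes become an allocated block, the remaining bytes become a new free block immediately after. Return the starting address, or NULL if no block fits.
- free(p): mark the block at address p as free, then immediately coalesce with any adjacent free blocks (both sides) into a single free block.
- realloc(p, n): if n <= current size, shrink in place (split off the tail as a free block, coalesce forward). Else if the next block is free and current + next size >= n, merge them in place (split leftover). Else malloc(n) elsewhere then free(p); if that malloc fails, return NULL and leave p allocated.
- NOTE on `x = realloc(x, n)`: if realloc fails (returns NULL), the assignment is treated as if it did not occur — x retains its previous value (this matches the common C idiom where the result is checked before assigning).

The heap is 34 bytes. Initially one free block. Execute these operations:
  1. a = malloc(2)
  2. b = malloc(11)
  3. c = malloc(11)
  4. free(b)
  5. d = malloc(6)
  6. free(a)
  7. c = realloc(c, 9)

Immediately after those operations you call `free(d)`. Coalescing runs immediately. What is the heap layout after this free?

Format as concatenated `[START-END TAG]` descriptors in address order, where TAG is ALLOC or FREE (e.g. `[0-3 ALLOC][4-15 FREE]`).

Op 1: a = malloc(2) -> a = 0; heap: [0-1 ALLOC][2-33 FREE]
Op 2: b = malloc(11) -> b = 2; heap: [0-1 ALLOC][2-12 ALLOC][13-33 FREE]
Op 3: c = malloc(11) -> c = 13; heap: [0-1 ALLOC][2-12 ALLOC][13-23 ALLOC][24-33 FREE]
Op 4: free(b) -> (freed b); heap: [0-1 ALLOC][2-12 FREE][13-23 ALLOC][24-33 FREE]
Op 5: d = malloc(6) -> d = 2; heap: [0-1 ALLOC][2-7 ALLOC][8-12 FREE][13-23 ALLOC][24-33 FREE]
Op 6: free(a) -> (freed a); heap: [0-1 FREE][2-7 ALLOC][8-12 FREE][13-23 ALLOC][24-33 FREE]
Op 7: c = realloc(c, 9) -> c = 13; heap: [0-1 FREE][2-7 ALLOC][8-12 FREE][13-21 ALLOC][22-33 FREE]
free(d): d = 2 -> block [2-7 ALLOC]; mark free, coalesce with adjacent free neighbors -> [0-12 FREE][13-21 ALLOC][22-33 FREE]

Answer: [0-12 FREE][13-21 ALLOC][22-33 FREE]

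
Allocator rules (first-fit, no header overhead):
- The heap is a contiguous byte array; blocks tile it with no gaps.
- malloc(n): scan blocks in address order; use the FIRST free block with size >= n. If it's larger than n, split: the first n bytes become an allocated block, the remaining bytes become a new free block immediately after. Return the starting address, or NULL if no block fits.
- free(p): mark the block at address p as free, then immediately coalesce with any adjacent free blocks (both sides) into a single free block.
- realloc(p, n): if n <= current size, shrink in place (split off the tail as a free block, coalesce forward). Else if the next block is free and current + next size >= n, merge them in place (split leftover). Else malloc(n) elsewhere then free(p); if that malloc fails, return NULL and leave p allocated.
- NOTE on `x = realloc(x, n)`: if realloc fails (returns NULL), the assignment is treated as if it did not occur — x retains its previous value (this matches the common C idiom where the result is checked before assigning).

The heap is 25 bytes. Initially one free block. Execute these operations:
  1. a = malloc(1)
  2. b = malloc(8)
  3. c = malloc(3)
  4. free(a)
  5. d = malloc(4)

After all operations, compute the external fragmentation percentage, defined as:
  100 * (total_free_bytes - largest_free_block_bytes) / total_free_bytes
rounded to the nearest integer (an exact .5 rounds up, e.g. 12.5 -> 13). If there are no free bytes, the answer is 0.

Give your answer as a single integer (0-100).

Op 1: a = malloc(1) -> a = 0; heap: [0-0 ALLOC][1-24 FREE]
Op 2: b = malloc(8) -> b = 1; heap: [0-0 ALLOC][1-8 ALLOC][9-24 FREE]
Op 3: c = malloc(3) -> c = 9; heap: [0-0 ALLOC][1-8 ALLOC][9-11 ALLOC][12-24 FREE]
Op 4: free(a) -> (freed a); heap: [0-0 FREE][1-8 ALLOC][9-11 ALLOC][12-24 FREE]
Op 5: d = malloc(4) -> d = 12; heap: [0-0 FREE][1-8 ALLOC][9-11 ALLOC][12-15 ALLOC][16-24 FREE]
Free blocks: [1 9] total_free=10 largest=9 -> 100*(10-9)/10 = 100/10 = 10

Answer: 10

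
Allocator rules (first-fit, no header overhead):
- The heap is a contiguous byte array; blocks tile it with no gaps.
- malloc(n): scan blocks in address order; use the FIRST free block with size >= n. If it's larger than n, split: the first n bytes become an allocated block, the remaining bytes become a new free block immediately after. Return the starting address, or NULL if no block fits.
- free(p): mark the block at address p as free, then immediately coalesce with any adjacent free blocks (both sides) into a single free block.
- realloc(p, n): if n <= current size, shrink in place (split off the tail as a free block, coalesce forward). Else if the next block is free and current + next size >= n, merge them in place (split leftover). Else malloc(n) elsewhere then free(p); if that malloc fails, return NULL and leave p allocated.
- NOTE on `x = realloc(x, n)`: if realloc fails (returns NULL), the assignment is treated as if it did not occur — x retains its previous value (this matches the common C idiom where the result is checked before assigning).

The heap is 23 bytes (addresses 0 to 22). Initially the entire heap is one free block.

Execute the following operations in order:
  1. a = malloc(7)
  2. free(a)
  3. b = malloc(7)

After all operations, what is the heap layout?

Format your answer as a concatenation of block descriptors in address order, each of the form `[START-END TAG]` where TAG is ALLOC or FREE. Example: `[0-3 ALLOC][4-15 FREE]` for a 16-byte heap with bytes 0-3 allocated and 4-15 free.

Answer: [0-6 ALLOC][7-22 FREE]

Derivation:
Op 1: a = malloc(7) -> a = 0; heap: [0-6 ALLOC][7-22 FREE]
Op 2: free(a) -> (freed a); heap: [0-22 FREE]
Op 3: b = malloc(7) -> b = 0; heap: [0-6 ALLOC][7-22 FREE]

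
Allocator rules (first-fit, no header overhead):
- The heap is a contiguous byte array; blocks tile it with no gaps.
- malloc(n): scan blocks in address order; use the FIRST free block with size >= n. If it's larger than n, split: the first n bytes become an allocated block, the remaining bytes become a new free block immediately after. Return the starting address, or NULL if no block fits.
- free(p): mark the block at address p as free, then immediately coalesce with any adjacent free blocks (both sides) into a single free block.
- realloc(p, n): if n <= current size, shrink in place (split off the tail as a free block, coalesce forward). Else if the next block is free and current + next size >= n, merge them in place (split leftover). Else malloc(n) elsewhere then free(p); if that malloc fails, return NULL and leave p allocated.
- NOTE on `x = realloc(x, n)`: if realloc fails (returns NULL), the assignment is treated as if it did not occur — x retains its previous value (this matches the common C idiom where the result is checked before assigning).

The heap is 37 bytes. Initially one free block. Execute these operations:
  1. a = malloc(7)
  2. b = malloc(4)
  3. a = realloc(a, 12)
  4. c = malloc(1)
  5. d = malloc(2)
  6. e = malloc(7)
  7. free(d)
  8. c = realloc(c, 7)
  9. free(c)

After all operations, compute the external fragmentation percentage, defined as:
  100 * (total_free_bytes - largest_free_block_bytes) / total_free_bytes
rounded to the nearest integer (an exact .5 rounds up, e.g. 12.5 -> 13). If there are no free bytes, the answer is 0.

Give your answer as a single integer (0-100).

Answer: 50

Derivation:
Op 1: a = malloc(7) -> a = 0; heap: [0-6 ALLOC][7-36 FREE]
Op 2: b = malloc(4) -> b = 7; heap: [0-6 ALLOC][7-10 ALLOC][11-36 FREE]
Op 3: a = realloc(a, 12) -> a = 11; heap: [0-6 FREE][7-10 ALLOC][11-22 ALLOC][23-36 FREE]
Op 4: c = malloc(1) -> c = 0; heap: [0-0 ALLOC][1-6 FREE][7-10 ALLOC][11-22 ALLOC][23-36 FREE]
Op 5: d = malloc(2) -> d = 1; heap: [0-0 ALLOC][1-2 ALLOC][3-6 FREE][7-10 ALLOC][11-22 ALLOC][23-36 FREE]
Op 6: e = malloc(7) -> e = 23; heap: [0-0 ALLOC][1-2 ALLOC][3-6 FREE][7-10 ALLOC][11-22 ALLOC][23-29 ALLOC][30-36 FREE]
Op 7: free(d) -> (freed d); heap: [0-0 ALLOC][1-6 FREE][7-10 ALLOC][11-22 ALLOC][23-29 ALLOC][30-36 FREE]
Op 8: c = realloc(c, 7) -> c = 0; heap: [0-6 ALLOC][7-10 ALLOC][11-22 ALLOC][23-29 ALLOC][30-36 FREE]
Op 9: free(c) -> (freed c); heap: [0-6 FREE][7-10 ALLOC][11-22 ALLOC][23-29 ALLOC][30-36 FREE]
Free blocks: [7 7] total_free=14 largest=7 -> 100*(14-7)/14 = 700/14 = 50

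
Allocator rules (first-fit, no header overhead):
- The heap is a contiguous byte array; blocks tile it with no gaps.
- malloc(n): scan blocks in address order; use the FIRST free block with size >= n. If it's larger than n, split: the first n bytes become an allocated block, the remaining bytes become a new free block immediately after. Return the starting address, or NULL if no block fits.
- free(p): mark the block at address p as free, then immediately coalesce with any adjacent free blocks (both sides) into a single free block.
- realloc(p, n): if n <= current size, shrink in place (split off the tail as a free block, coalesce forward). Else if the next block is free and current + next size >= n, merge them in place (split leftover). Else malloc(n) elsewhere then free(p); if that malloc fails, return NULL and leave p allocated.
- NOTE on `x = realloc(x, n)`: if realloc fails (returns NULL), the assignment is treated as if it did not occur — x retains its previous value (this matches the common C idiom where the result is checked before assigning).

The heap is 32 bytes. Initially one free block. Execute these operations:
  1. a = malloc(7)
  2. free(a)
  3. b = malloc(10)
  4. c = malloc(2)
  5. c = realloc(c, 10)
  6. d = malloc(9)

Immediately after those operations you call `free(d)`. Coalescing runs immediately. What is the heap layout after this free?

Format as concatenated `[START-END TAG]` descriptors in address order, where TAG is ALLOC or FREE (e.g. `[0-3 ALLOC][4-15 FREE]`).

Answer: [0-9 ALLOC][10-19 ALLOC][20-31 FREE]

Derivation:
Op 1: a = malloc(7) -> a = 0; heap: [0-6 ALLOC][7-31 FREE]
Op 2: free(a) -> (freed a); heap: [0-31 FREE]
Op 3: b = malloc(10) -> b = 0; heap: [0-9 ALLOC][10-31 FREE]
Op 4: c = malloc(2) -> c = 10; heap: [0-9 ALLOC][10-11 ALLOC][12-31 FREE]
Op 5: c = realloc(c, 10) -> c = 10; heap: [0-9 ALLOC][10-19 ALLOC][20-31 FREE]
Op 6: d = malloc(9) -> d = 20; heap: [0-9 ALLOC][10-19 ALLOC][20-28 ALLOC][29-31 FREE]
free(d): d = 20 -> block [20-28 ALLOC]; mark free, coalesce with adjacent free neighbors -> [0-9 ALLOC][10-19 ALLOC][20-31 FREE]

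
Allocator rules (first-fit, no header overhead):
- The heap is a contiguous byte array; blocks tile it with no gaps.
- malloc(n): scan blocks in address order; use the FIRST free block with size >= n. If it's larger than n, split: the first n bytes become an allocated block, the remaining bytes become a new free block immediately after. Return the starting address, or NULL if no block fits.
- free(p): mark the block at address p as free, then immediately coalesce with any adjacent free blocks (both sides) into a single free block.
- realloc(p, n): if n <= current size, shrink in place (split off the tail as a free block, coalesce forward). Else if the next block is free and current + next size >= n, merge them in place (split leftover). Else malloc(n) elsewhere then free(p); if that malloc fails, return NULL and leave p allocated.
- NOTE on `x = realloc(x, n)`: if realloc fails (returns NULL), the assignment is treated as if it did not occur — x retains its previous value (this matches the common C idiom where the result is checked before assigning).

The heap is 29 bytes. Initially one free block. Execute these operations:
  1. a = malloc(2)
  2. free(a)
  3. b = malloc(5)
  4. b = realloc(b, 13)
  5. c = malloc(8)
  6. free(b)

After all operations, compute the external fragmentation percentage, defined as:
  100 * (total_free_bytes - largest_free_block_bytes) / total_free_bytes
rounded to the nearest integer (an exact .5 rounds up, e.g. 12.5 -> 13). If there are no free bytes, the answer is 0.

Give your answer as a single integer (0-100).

Answer: 38

Derivation:
Op 1: a = malloc(2) -> a = 0; heap: [0-1 ALLOC][2-28 FREE]
Op 2: free(a) -> (freed a); heap: [0-28 FREE]
Op 3: b = malloc(5) -> b = 0; heap: [0-4 ALLOC][5-28 FREE]
Op 4: b = realloc(b, 13) -> b = 0; heap: [0-12 ALLOC][13-28 FREE]
Op 5: c = malloc(8) -> c = 13; heap: [0-12 ALLOC][13-20 ALLOC][21-28 FREE]
Op 6: free(b) -> (freed b); heap: [0-12 FREE][13-20 ALLOC][21-28 FREE]
Free blocks: [13 8] total_free=21 largest=13 -> 100*(21-13)/21 = 800/21 ≈ 38.095 -> rounds to 38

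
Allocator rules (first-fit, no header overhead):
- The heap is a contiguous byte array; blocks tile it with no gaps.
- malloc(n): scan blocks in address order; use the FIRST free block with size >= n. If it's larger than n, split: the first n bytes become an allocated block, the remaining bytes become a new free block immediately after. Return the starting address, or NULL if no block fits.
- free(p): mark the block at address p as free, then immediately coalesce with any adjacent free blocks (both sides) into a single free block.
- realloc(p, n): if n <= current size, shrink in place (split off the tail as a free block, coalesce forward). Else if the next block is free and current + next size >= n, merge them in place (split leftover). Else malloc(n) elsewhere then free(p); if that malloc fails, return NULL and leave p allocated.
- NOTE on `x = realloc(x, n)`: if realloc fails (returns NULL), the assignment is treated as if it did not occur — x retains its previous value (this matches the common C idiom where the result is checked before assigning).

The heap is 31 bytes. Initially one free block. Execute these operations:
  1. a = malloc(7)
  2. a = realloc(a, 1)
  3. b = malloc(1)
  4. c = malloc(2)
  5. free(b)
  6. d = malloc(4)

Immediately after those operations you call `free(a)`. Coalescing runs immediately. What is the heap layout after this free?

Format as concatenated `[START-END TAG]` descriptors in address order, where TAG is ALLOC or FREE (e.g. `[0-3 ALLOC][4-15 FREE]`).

Op 1: a = malloc(7) -> a = 0; heap: [0-6 ALLOC][7-30 FREE]
Op 2: a = realloc(a, 1) -> a = 0; heap: [0-0 ALLOC][1-30 FREE]
Op 3: b = malloc(1) -> b = 1; heap: [0-0 ALLOC][1-1 ALLOC][2-30 FREE]
Op 4: c = malloc(2) -> c = 2; heap: [0-0 ALLOC][1-1 ALLOC][2-3 ALLOC][4-30 FREE]
Op 5: free(b) -> (freed b); heap: [0-0 ALLOC][1-1 FREE][2-3 ALLOC][4-30 FREE]
Op 6: d = malloc(4) -> d = 4; heap: [0-0 ALLOC][1-1 FREE][2-3 ALLOC][4-7 ALLOC][8-30 FREE]
free(a): a = 0 -> block [0-0 ALLOC]; mark free, coalesce with adjacent free neighbors -> [0-1 FREE][2-3 ALLOC][4-7 ALLOC][8-30 FREE]

Answer: [0-1 FREE][2-3 ALLOC][4-7 ALLOC][8-30 FREE]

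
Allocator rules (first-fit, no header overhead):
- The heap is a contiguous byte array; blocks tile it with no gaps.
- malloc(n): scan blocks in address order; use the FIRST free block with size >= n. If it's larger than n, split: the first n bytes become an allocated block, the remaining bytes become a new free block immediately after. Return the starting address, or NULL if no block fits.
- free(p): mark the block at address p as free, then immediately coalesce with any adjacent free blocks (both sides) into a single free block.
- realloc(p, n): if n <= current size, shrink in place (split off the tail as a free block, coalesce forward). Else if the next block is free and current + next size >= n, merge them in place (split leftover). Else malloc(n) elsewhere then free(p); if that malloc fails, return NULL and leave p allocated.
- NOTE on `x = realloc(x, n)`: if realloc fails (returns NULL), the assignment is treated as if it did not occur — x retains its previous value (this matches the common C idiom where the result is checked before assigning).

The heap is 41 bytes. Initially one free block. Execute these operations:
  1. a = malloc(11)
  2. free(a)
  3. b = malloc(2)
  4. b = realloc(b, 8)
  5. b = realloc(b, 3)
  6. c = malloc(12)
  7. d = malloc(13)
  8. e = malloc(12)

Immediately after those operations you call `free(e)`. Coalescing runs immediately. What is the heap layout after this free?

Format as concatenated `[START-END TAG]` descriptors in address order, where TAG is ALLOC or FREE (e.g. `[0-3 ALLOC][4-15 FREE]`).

Op 1: a = malloc(11) -> a = 0; heap: [0-10 ALLOC][11-40 FREE]
Op 2: free(a) -> (freed a); heap: [0-40 FREE]
Op 3: b = malloc(2) -> b = 0; heap: [0-1 ALLOC][2-40 FREE]
Op 4: b = realloc(b, 8) -> b = 0; heap: [0-7 ALLOC][8-40 FREE]
Op 5: b = realloc(b, 3) -> b = 0; heap: [0-2 ALLOC][3-40 FREE]
Op 6: c = malloc(12) -> c = 3; heap: [0-2 ALLOC][3-14 ALLOC][15-40 FREE]
Op 7: d = malloc(13) -> d = 15; heap: [0-2 ALLOC][3-14 ALLOC][15-27 ALLOC][28-40 FREE]
Op 8: e = malloc(12) -> e = 28; heap: [0-2 ALLOC][3-14 ALLOC][15-27 ALLOC][28-39 ALLOC][40-40 FREE]
free(e): e = 28 -> block [28-39 ALLOC]; mark free, coalesce with adjacent free neighbors -> [0-2 ALLOC][3-14 ALLOC][15-27 ALLOC][28-40 FREE]

Answer: [0-2 ALLOC][3-14 ALLOC][15-27 ALLOC][28-40 FREE]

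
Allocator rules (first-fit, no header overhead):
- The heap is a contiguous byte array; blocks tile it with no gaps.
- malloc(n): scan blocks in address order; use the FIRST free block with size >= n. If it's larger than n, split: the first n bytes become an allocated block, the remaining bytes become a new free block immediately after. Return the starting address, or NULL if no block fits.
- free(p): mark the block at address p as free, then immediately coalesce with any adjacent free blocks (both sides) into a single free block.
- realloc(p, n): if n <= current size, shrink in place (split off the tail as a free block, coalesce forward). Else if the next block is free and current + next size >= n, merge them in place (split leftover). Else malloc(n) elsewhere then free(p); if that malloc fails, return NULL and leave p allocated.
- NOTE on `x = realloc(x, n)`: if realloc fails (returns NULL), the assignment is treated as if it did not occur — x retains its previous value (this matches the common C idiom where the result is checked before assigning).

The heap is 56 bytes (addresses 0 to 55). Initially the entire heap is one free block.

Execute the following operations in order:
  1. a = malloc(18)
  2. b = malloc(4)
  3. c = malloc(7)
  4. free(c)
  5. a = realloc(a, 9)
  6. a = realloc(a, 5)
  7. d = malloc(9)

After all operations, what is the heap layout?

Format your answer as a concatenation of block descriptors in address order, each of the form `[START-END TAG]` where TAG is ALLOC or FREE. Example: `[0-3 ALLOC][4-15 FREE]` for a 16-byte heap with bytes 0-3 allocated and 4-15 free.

Op 1: a = malloc(18) -> a = 0; heap: [0-17 ALLOC][18-55 FREE]
Op 2: b = malloc(4) -> b = 18; heap: [0-17 ALLOC][18-21 ALLOC][22-55 FREE]
Op 3: c = malloc(7) -> c = 22; heap: [0-17 ALLOC][18-21 ALLOC][22-28 ALLOC][29-55 FREE]
Op 4: free(c) -> (freed c); heap: [0-17 ALLOC][18-21 ALLOC][22-55 FREE]
Op 5: a = realloc(a, 9) -> a = 0; heap: [0-8 ALLOC][9-17 FREE][18-21 ALLOC][22-55 FREE]
Op 6: a = realloc(a, 5) -> a = 0; heap: [0-4 ALLOC][5-17 FREE][18-21 ALLOC][22-55 FREE]
Op 7: d = malloc(9) -> d = 5; heap: [0-4 ALLOC][5-13 ALLOC][14-17 FREE][18-21 ALLOC][22-55 FREE]

Answer: [0-4 ALLOC][5-13 ALLOC][14-17 FREE][18-21 ALLOC][22-55 FREE]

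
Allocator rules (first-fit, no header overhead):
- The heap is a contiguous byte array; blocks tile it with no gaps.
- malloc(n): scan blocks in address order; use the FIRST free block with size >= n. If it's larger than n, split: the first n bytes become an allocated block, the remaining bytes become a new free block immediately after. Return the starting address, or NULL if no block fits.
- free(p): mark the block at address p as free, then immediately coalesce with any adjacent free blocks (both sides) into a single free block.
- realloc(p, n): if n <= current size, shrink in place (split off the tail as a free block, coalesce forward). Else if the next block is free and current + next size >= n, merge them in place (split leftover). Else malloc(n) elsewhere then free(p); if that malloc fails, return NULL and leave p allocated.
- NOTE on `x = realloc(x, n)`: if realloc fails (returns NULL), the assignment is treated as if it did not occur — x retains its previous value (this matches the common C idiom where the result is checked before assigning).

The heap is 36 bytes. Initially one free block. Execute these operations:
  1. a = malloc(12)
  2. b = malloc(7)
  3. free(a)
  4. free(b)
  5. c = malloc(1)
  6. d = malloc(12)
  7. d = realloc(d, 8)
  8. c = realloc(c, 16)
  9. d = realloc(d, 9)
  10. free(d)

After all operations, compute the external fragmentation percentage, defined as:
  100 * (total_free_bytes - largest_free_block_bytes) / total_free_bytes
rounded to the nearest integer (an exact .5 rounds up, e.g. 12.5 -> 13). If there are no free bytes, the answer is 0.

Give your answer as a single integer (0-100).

Op 1: a = malloc(12) -> a = 0; heap: [0-11 ALLOC][12-35 FREE]
Op 2: b = malloc(7) -> b = 12; heap: [0-11 ALLOC][12-18 ALLOC][19-35 FREE]
Op 3: free(a) -> (freed a); heap: [0-11 FREE][12-18 ALLOC][19-35 FREE]
Op 4: free(b) -> (freed b); heap: [0-35 FREE]
Op 5: c = malloc(1) -> c = 0; heap: [0-0 ALLOC][1-35 FREE]
Op 6: d = malloc(12) -> d = 1; heap: [0-0 ALLOC][1-12 ALLOC][13-35 FREE]
Op 7: d = realloc(d, 8) -> d = 1; heap: [0-0 ALLOC][1-8 ALLOC][9-35 FREE]
Op 8: c = realloc(c, 16) -> c = 9; heap: [0-0 FREE][1-8 ALLOC][9-24 ALLOC][25-35 FREE]
Op 9: d = realloc(d, 9) -> d = 25; heap: [0-8 FREE][9-24 ALLOC][25-33 ALLOC][34-35 FREE]
Op 10: free(d) -> (freed d); heap: [0-8 FREE][9-24 ALLOC][25-35 FREE]
Free blocks: [9 11] total_free=20 largest=11 -> 100*(20-11)/20 = 900/20 = 45

Answer: 45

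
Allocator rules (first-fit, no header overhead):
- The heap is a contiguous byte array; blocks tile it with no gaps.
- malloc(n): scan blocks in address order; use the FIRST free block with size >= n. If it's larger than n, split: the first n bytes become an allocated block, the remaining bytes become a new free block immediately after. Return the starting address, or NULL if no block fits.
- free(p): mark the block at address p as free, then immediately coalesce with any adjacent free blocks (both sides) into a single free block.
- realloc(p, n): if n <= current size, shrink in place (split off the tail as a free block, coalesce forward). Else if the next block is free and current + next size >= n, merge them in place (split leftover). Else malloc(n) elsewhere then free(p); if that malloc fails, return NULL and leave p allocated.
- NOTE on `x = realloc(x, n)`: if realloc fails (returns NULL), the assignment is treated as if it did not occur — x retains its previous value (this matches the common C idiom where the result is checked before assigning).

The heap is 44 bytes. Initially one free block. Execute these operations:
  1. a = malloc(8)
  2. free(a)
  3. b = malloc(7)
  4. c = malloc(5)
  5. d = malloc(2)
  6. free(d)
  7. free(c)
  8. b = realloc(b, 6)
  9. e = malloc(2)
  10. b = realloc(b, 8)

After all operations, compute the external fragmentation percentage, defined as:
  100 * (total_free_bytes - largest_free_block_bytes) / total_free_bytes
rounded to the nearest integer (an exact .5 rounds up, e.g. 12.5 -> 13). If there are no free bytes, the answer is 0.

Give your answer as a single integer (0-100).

Answer: 18

Derivation:
Op 1: a = malloc(8) -> a = 0; heap: [0-7 ALLOC][8-43 FREE]
Op 2: free(a) -> (freed a); heap: [0-43 FREE]
Op 3: b = malloc(7) -> b = 0; heap: [0-6 ALLOC][7-43 FREE]
Op 4: c = malloc(5) -> c = 7; heap: [0-6 ALLOC][7-11 ALLOC][12-43 FREE]
Op 5: d = malloc(2) -> d = 12; heap: [0-6 ALLOC][7-11 ALLOC][12-13 ALLOC][14-43 FREE]
Op 6: free(d) -> (freed d); heap: [0-6 ALLOC][7-11 ALLOC][12-43 FREE]
Op 7: free(c) -> (freed c); heap: [0-6 ALLOC][7-43 FREE]
Op 8: b = realloc(b, 6) -> b = 0; heap: [0-5 ALLOC][6-43 FREE]
Op 9: e = malloc(2) -> e = 6; heap: [0-5 ALLOC][6-7 ALLOC][8-43 FREE]
Op 10: b = realloc(b, 8) -> b = 8; heap: [0-5 FREE][6-7 ALLOC][8-15 ALLOC][16-43 FREE]
Free blocks: [6 28] total_free=34 largest=28 -> 100*(34-28)/34 = 600/34 ≈ 17.647 -> rounds to 18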